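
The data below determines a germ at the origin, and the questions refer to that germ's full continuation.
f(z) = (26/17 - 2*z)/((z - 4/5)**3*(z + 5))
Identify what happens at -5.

The point is a pole of order 1.

The denominator factor z + 5 vanishes at -5 and appears to the power 1; the numerator there equals 196/17, nonzero, and no other factor vanishes.
Hence a pole whose order is the multiplicity, 1.


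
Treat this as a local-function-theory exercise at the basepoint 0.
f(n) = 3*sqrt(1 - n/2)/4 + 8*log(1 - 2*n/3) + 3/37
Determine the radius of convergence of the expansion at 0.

The radius of convergence is 3/2.

Branch term (8)*log(1 - n/(3/2)): its argument vanishes at n = 3/2, a logarithmic branch point, modulus 3/2.
Branch term (3/4)*sqrt(1 - n/(2)): its argument vanishes at n = 2, a square-root branch point, modulus 2.
The radius of convergence is the smallest modulus among the singular points: 3/2.


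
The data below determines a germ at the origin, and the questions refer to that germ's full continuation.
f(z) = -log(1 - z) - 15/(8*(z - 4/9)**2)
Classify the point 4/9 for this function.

The point is a pole of order 2.

The denominator factor z - 4/9 vanishes at 4/9 and appears to the power 2; the numerator there equals -15/8, nonzero, and no other factor vanishes.
The branch terms are analytic at this point.
Hence a pole whose order is the multiplicity, 2.


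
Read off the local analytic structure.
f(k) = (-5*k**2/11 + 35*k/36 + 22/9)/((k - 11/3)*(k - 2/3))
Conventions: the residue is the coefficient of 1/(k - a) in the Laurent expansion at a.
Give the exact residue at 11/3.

At the order-1 pole 11/3 set g(k) = (k - (11/3))*f(k) = (-5*k**2/11 + 35*k/36 + 22/9)/(k - 2/3).
Simple pole: residue = g(a) at a = 11/3, which is -11/324.

The residue is -11/324.


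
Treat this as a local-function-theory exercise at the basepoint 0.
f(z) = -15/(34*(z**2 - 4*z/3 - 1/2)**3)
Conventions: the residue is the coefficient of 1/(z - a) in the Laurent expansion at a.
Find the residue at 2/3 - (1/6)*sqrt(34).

The residue is (10935/668168)*sqrt(34).

The factor z**2 - 4*z/3 - 1/2 splits as (z - a)(z - a') with a = 2/3 - (1/6)*sqrt(34), a' = 2/3 + (1/6)*sqrt(34). At the order-3 pole a set g(z) = (z - a)^3*f(z) = [-15/34] / (z - a')^3.
Order-3 pole: residue = g''(a)/2; g''(2/3 - (1/6)*sqrt(34)) = (10935/334084)*sqrt(34), so the residue is (10935/668168)*sqrt(34).


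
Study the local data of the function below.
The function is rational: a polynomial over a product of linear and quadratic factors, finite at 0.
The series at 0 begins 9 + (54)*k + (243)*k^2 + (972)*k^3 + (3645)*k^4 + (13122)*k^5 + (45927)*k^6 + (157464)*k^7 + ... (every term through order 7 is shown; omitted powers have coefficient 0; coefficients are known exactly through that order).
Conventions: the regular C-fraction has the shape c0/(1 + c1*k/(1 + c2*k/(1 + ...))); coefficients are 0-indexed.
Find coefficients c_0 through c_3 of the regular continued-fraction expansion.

Taylor coefficients (read off): a_0 = 9, a_1 = 54, a_2 = 243, a_3 = 972.
c0 = a_0 = 9. Peel one level at a time: if S = 1 + c*k/S' with S'(0) = 1, then c is the k-coefficient of S and S' = c*k/(S - 1).
S_1 = c0/f = 1 + (-6)*k + (9)*k^2 + ...; c1 = -6.
S_2 = c1*k/(S_1 - 1) = 1 + (3/2)*k + (9/4)*k^2 + ...; c2 = 3/2.
S_3 = c2*k/(S_2 - 1) = 1 + (-3/2)*k + ...; c3 = -3/2.

The regular C-fraction coefficients are [9, -6, 3/2, -3/2].


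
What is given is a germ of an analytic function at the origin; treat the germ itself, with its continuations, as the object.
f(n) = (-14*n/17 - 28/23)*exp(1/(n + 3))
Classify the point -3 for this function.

The point is an essential singularity.

The exponent 1/(n - (-3)) has a pole at -3, so exp(1/(n - (-3))) takes every nonzero value near it: an essential singularity (not a pole of any order).


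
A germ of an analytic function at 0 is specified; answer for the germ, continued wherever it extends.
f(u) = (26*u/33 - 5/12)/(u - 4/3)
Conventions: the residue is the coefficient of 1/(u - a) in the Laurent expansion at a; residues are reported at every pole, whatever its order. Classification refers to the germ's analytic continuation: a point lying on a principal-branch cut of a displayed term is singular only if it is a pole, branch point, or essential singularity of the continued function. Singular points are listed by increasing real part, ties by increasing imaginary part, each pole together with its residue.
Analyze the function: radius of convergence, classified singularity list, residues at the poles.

Denominator factor (u - 4/3): pole of order 1 at 4/3, modulus 4/3.
The radius of convergence is the smallest modulus among the singular points: 4/3.
At the order-1 pole 4/3 set g(u) = (u - (4/3))*f(u) = 26*u/33 - 5/12.
Simple pole: residue = g(a) at a = 4/3, which is 251/396.

Radius of convergence at 0: 4/3.
At 4/3: a pole of order 1; residue 251/396.


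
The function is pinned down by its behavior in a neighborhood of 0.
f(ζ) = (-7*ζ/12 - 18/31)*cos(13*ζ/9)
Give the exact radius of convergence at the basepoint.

The radius of convergence is infinite.

The factor cos(13*ζ/9) is entire and contributes no finite singular point.
The polynomial part has no poles.
No finite singular points: the Taylor series at 0 converges everywhere.


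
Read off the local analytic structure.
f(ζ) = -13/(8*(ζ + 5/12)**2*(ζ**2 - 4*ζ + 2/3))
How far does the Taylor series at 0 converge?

The radius of convergence is 2 - (1/3)*sqrt(30).

Denominator factor (ζ + 5/12)^2: pole of order 2 at -5/12, modulus 5/12.
Denominator factor (ζ**2 - 4*ζ + 2/3): discriminant 40/3, real irrational roots 2 + (1/3)*sqrt(30) and 2 - (1/3)*sqrt(30); poles of order 1, moduli 2 + (1/3)*sqrt(30) and 2 - (1/3)*sqrt(30).
The radius of convergence is the smallest modulus among the singular points: 2 - (1/3)*sqrt(30).


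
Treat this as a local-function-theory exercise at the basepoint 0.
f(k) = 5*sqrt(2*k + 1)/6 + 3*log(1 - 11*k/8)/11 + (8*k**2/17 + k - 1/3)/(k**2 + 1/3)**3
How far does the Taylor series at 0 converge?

Denominator factor (k**2 + 1/3)^3: discriminant -4/3, complex-conjugate roots ((1/3)*sqrt(3))*i and -((1/3)*sqrt(3))*i; poles of order 3, moduli (1/3)*sqrt(3) and (1/3)*sqrt(3).
Branch term (3/11)*log(1 - k/(8/11)): its argument vanishes at k = 8/11, a logarithmic branch point, modulus 8/11.
Branch term (5/6)*sqrt(1 - k/(-1/2)): its argument vanishes at k = -1/2, a square-root branch point, modulus 1/2.
The radius of convergence is the smallest modulus among the singular points: 1/2.

The radius of convergence is 1/2.


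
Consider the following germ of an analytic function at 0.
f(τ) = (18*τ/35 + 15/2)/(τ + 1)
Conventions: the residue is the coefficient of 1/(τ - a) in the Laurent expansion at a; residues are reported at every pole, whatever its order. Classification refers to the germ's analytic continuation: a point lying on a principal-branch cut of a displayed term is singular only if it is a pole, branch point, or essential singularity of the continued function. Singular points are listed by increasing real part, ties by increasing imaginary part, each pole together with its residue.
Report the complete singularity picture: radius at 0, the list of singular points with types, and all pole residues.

Radius of convergence at 0: 1.
At -1: a pole of order 1; residue 489/70.

Denominator factor (τ + 1): pole of order 1 at -1, modulus 1.
The radius of convergence is the smallest modulus among the singular points: 1.
At the order-1 pole -1 set g(τ) = (τ - (-1))*f(τ) = 18*τ/35 + 15/2.
Simple pole: residue = g(a) at a = -1, which is 489/70.


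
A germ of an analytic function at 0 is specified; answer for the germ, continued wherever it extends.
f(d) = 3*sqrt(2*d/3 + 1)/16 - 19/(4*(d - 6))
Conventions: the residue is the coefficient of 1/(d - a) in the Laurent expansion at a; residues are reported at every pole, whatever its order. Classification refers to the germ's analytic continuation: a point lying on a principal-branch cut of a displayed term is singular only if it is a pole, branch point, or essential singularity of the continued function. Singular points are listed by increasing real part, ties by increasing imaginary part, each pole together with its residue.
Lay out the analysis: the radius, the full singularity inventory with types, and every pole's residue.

Denominator factor (d - 6): pole of order 1 at 6, modulus 6.
Branch term (3/16)*sqrt(1 - d/(-3/2)): its argument vanishes at d = -3/2, a square-root branch point, modulus 3/2.
The radius of convergence is the smallest modulus among the singular points: 3/2.
The branch term is analytic at 6 and contributes nothing to the residue; only the rational part matters.
At the order-1 pole 6 set g(d) = (d - (6))*(rational part) = -19/4.
Simple pole: residue = g(a) at a = 6, which is -19/4.
List the singular points by increasing real part (a conjugate pair: the negative imaginary part first).

Radius of convergence at 0: 3/2.
At -3/2: an algebraic (square-root) branch point.
At 6: a pole of order 1; residue -19/4.


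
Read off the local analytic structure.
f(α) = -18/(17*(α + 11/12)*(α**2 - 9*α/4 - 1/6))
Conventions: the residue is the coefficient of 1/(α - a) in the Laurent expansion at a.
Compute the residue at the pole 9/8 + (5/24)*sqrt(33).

The factor α**2 - 9*α/4 - 1/6 splits as (α - a)(α - a') with a = 9/8 + (5/24)*sqrt(33), a' = 9/8 - (5/24)*sqrt(33). At the order-1 pole a set g(α) = (α - a)*f(α) = [-18/(17*(α + 11/12))] / (α - a').
Simple pole: residue = g(a) at a = 9/8 + (5/24)*sqrt(33), which is 648/3349 - (10584/184195)*sqrt(33).

The residue is 648/3349 - (10584/184195)*sqrt(33).


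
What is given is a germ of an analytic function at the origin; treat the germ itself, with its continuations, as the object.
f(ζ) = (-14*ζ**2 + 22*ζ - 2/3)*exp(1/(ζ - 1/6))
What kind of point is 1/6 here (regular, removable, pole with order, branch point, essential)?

The point is an essential singularity.

The exponent 1/(ζ - (1/6)) has a pole at 1/6, so exp(1/(ζ - (1/6))) takes every nonzero value near it: an essential singularity (not a pole of any order).


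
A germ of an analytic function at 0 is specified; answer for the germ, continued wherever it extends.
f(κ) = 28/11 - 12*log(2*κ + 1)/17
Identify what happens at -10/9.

There is no denominator, hence no pole anywhere.
Branch term log(1 - κ/(-1/2)): argument at -10/9 is -11/9, nonzero, so -10/9 is not its branch point (a point on a principal cut is still regular for the continued germ).
So the germ continues analytically to -10/9.

The point is a regular point.


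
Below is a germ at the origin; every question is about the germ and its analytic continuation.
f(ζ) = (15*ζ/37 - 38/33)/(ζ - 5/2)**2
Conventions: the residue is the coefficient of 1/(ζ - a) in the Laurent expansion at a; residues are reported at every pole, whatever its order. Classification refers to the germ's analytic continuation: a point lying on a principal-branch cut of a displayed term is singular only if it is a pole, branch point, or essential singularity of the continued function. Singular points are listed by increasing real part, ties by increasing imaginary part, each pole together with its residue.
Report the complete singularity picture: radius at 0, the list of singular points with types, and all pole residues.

Denominator factor (ζ - 5/2)^2: pole of order 2 at 5/2, modulus 5/2.
The radius of convergence is the smallest modulus among the singular points: 5/2.
At the order-2 pole 5/2 set g(ζ) = (ζ - (5/2))^2*f(ζ) = 15*ζ/37 - 38/33.
Order-2 pole: residue = g'(a); g'(5/2) = 15/37, so the residue is 15/37.

Radius of convergence at 0: 5/2.
At 5/2: a pole of order 2; residue 15/37.


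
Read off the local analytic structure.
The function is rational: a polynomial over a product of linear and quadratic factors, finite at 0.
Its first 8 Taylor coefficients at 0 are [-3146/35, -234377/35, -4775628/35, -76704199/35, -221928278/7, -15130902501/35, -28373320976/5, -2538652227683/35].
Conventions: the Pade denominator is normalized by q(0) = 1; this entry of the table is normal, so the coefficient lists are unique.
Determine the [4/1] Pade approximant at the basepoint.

The Pade approximant has numerator coefficients [-3146/35, -50741834/9275, -837240261/18550, -3069880957/9275, -33768690527/18550]; denominator coefficients [1, -7227/530].

Taylor coefficients needed (read off): a_0 = -3146/35, a_1 = -234377/35, a_2 = -4775628/35, a_3 = -76704199/35, a_4 = -221928278/7, a_5 = -15130902501/35.
Write the denominator as Q(x) = 1 + q1*x. Requiring Q*f - P = O(x^6) with deg P <= 4 kills the coefficients of x^5..x^5 in Q*f:
  x^5: a_5 + q1*a_4 = 0, i.e. -15130902501/35 + (-221928278/7)*q1 = 0.
Solving this linear system: q1 = -7227/530.
The numerator is Q*f truncated at degree 4: P0 = a_0 = -3146/35; P1 = a_1 + q1*a_0 = -50741834/9275; P2 = a_2 + q1*a_1 = -837240261/18550; P3 = a_3 + q1*a_2 = -3069880957/9275; P4 = a_4 + q1*a_3 = -33768690527/18550.


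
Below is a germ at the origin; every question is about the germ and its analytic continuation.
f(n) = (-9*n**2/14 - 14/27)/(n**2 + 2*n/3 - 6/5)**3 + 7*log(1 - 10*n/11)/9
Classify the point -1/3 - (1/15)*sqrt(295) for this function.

The point is a pole of order 3.

The denominator factor n**2 + 2*n/3 - 6/5 vanishes at -1/3 - (1/15)*sqrt(295) and appears to the power 3; the numerator there equals -1354/945 - (1/35)*sqrt(295), nonzero, and no other factor vanishes.
The branch terms are analytic at this point.
Hence a pole whose order is the multiplicity, 3.


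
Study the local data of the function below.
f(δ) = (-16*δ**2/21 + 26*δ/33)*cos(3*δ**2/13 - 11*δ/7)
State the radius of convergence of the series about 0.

The factor cos(3*δ**2/13 - 11*δ/7) is entire and contributes no finite singular point.
The polynomial part has no poles.
No finite singular points: the Taylor series at 0 converges everywhere.

The radius of convergence is infinite.


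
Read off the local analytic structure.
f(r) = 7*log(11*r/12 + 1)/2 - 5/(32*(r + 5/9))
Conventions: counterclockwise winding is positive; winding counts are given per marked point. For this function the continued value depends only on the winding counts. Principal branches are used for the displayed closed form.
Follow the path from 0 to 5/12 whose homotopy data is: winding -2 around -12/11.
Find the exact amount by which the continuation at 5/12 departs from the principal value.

Continued minus principal equals -(14)*pi*i.

The rational part is single-valued and drops out of the difference; each branch term changes only by its own monodromy.
(7/2)*log(1 - r/(-12/11)): each positive loop around -12/11 adds 2*pi*i to the log, so winding -2 contributes (7/2)*(-2)*2*pi*i = -(14)*pi*i.
Summing the contributions at r = 5/12 gives -(14)*pi*i.


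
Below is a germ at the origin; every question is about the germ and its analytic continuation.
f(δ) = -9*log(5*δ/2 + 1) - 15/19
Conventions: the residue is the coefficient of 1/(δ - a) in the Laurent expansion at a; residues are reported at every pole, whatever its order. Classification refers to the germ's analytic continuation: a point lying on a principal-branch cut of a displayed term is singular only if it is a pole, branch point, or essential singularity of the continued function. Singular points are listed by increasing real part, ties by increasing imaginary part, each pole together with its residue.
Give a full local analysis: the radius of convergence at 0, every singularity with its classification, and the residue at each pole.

Branch term (-9)*log(1 - δ/(-2/5)): its argument vanishes at δ = -2/5, a logarithmic branch point, modulus 2/5.
The radius of convergence is the smallest modulus among the singular points: 2/5.

Radius of convergence at 0: 2/5.
At -2/5: a logarithmic branch point.


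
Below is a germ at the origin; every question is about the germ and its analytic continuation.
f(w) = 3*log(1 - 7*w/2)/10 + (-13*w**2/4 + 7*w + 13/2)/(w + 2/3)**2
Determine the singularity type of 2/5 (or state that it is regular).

Denominator factors: w + 2/3 = 16/15 at w = 2/5 — none vanishes.
Branch term log(1 - w/(2/7)): argument at 2/5 is -2/5, nonzero, so 2/5 is not its branch point (a point on a principal cut is still regular for the continued germ).
So the germ continues analytically to 2/5.

The point is a regular point.


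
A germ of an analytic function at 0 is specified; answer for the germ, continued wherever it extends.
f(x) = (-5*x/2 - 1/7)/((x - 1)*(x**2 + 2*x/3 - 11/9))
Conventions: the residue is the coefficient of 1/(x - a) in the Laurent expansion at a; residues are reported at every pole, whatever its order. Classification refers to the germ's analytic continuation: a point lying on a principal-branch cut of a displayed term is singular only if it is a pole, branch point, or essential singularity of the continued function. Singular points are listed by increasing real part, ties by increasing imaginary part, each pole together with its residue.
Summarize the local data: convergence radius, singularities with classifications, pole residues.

Radius of convergence at 0: -1/3 + (2/3)*sqrt(3).
At -1/3 - (2/3)*sqrt(3): a pole of order 1; residue 333/112 - (19/14)*sqrt(3).
At -1/3 + (2/3)*sqrt(3): a pole of order 1; residue 333/112 + (19/14)*sqrt(3).
At 1: a pole of order 1; residue -333/56.


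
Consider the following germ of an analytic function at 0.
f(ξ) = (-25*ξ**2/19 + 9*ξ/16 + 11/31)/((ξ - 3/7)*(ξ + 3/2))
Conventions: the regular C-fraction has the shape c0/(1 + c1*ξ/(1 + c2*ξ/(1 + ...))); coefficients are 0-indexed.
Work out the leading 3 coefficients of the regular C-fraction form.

The regular C-fraction coefficients are [-154/279, -1717/528, 38707435/17224944].

Taylor coefficients (expand at 0): a_0 = -154/279, a_1 = -12019/6696, a_2 = -229439/127224.
c0 = a_0 = -154/279. Peel one level at a time: if S = 1 + c*ξ/S' with S'(0) = 1, then c is the ξ-coefficient of S and S' = c*ξ/(S - 1).
S_1 = c0/f = 1 + (-1717/528)*ξ + (38707435/5296896)*ξ^2 + ...; c1 = -1717/528.
S_2 = c1*ξ/(S_1 - 1) = 1 + (38707435/17224944)*ξ + ...; c2 = 38707435/17224944.


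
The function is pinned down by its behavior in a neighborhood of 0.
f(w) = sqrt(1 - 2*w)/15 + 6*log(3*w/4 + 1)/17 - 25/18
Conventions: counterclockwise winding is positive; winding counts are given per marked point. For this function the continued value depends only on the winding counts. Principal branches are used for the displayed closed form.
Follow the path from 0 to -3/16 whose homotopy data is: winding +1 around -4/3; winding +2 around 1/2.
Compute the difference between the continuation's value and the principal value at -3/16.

Continued minus principal equals (12/17)*pi*i.

The rational part is single-valued and drops out of the difference; each branch term changes only by its own monodromy.
(1/15)*sqrt(1 - w/(1/2)): winding +2 is even, the square root returns to the same sheet, contribution 0.
(6/17)*log(1 - w/(-4/3)): each positive loop around -4/3 adds 2*pi*i to the log, so winding +1 contributes (6/17)*(1)*2*pi*i = (12/17)*pi*i.
Summing the contributions at w = -3/16 gives (12/17)*pi*i.


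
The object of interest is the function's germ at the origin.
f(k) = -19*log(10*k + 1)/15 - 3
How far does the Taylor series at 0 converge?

Branch term (-19/15)*log(1 - k/(-1/10)): its argument vanishes at k = -1/10, a logarithmic branch point, modulus 1/10.
The radius of convergence is the smallest modulus among the singular points: 1/10.

The radius of convergence is 1/10.


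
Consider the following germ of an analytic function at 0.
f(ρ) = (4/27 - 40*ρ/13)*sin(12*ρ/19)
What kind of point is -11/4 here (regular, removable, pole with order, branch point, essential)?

There is no denominator, hence no pole anywhere.
The factor sin(12*ρ/19) is entire.
So the germ continues analytically to -11/4.

The point is a regular point.


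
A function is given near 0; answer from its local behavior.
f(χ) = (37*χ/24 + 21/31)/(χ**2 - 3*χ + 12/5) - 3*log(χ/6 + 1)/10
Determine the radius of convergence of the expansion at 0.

Denominator factor (χ**2 - 3*χ + 12/5): discriminant -3/5, complex-conjugate roots (3/2) + ((1/10)*sqrt(15))*i and (3/2) - ((1/10)*sqrt(15))*i; poles of order 1, moduli (2/5)*sqrt(15) and (2/5)*sqrt(15).
Branch term (-3/10)*log(1 - χ/(-6)): its argument vanishes at χ = -6, a logarithmic branch point, modulus 6.
The radius of convergence is the smallest modulus among the singular points: (2/5)*sqrt(15).

The radius of convergence is (2/5)*sqrt(15).


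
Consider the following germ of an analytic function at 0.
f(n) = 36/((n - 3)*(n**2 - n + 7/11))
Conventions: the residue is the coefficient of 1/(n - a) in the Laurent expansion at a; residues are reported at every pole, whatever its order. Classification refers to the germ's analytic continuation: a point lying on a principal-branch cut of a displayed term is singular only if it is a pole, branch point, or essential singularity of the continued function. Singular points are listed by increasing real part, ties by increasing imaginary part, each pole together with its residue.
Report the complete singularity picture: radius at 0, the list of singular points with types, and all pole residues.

Radius of convergence at 0: (1/11)*sqrt(77).
At (1/2) - ((1/22)*sqrt(187))*i: a pole of order 1; residue (-198/73) - ((990/1241)*sqrt(187))*i.
At (1/2) + ((1/22)*sqrt(187))*i: a pole of order 1; residue (-198/73) + ((990/1241)*sqrt(187))*i.
At 3: a pole of order 1; residue 396/73.


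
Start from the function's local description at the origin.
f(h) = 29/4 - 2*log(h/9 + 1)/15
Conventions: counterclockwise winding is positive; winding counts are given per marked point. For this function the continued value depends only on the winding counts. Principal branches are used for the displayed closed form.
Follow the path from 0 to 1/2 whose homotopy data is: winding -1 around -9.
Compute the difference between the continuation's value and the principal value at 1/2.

The rational part is single-valued and drops out of the difference; each branch term changes only by its own monodromy.
(-2/15)*log(1 - h/(-9)): each positive loop around -9 adds 2*pi*i to the log, so winding -1 contributes (-2/15)*(-1)*2*pi*i = (4/15)*pi*i.
Summing the contributions at h = 1/2 gives (4/15)*pi*i.

Continued minus principal equals (4/15)*pi*i.


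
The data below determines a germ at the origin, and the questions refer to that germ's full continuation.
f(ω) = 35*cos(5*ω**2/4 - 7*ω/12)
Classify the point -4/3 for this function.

The point is a regular point.

There is no denominator, hence no pole anywhere.
The factor cos(5*ω**2/4 - 7*ω/12) is entire.
So the germ continues analytically to -4/3.


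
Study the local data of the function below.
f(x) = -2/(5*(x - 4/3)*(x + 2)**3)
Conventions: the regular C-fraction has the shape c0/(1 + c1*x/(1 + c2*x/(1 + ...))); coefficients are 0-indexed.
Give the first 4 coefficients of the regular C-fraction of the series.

Taylor coefficients (expand at 0): a_0 = 3/80, a_1 = -9/320, a_2 = 9/256, a_3 = -21/1024.
c0 = a_0 = 3/80. Peel one level at a time: if S = 1 + c*x/S' with S'(0) = 1, then c is the x-coefficient of S and S' = c*x/(S - 1).
S_1 = c0/f = 1 + (3/4)*x + (-3/8)*x^2 + ...; c1 = 3/4.
S_2 = c1*x/(S_1 - 1) = 1 + (1/2)*x + (5/6)*x^2 + ...; c2 = 1/2.
S_3 = c2*x/(S_2 - 1) = 1 + (-5/3)*x + ...; c3 = -5/3.

The regular C-fraction coefficients are [3/80, 3/4, 1/2, -5/3].


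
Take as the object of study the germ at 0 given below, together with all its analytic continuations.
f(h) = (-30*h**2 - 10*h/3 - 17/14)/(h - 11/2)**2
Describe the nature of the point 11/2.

The denominator factor h - 11/2 vanishes at 11/2 and appears to the power 2; the numerator there equals -19468/21, nonzero, and no other factor vanishes.
Hence a pole whose order is the multiplicity, 2.

The point is a pole of order 2.


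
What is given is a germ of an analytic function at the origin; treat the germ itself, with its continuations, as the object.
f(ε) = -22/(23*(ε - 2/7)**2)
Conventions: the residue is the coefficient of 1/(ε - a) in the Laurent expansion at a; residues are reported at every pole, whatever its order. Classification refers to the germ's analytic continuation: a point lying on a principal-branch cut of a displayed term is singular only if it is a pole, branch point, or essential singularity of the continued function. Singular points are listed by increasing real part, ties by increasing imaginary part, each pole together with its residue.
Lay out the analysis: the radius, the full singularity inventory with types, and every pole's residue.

Radius of convergence at 0: 2/7.
At 2/7: a pole of order 2; residue 0.

Denominator factor (ε - 2/7)^2: pole of order 2 at 2/7, modulus 2/7.
The radius of convergence is the smallest modulus among the singular points: 2/7.
At the order-2 pole 2/7 set g(ε) = (ε - (2/7))^2*f(ε) = -22/23.
Order-2 pole: residue = g'(a); g'(2/7) = 0, so the residue is 0.


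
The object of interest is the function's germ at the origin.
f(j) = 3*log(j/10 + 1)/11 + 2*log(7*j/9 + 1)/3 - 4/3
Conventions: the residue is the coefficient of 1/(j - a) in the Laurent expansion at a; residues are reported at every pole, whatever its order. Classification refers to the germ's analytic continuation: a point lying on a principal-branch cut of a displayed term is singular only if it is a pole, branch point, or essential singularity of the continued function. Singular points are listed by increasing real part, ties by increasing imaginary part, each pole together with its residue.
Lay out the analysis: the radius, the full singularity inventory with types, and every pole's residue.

Radius of convergence at 0: 9/7.
At -10: a logarithmic branch point.
At -9/7: a logarithmic branch point.

Branch term (2/3)*log(1 - j/(-9/7)): its argument vanishes at j = -9/7, a logarithmic branch point, modulus 9/7.
Branch term (3/11)*log(1 - j/(-10)): its argument vanishes at j = -10, a logarithmic branch point, modulus 10.
The radius of convergence is the smallest modulus among the singular points: 9/7.
List the singular points by increasing real part (a conjugate pair: the negative imaginary part first).


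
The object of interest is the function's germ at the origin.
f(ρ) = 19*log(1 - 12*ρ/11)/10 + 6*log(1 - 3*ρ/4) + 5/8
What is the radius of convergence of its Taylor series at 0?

The radius of convergence is 11/12.

Branch term (6)*log(1 - ρ/(4/3)): its argument vanishes at ρ = 4/3, a logarithmic branch point, modulus 4/3.
Branch term (19/10)*log(1 - ρ/(11/12)): its argument vanishes at ρ = 11/12, a logarithmic branch point, modulus 11/12.
The radius of convergence is the smallest modulus among the singular points: 11/12.


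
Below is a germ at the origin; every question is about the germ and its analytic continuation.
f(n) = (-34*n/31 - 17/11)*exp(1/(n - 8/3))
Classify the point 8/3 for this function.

The point is an essential singularity.

The exponent 1/(n - (8/3)) has a pole at 8/3, so exp(1/(n - (8/3))) takes every nonzero value near it: an essential singularity (not a pole of any order).


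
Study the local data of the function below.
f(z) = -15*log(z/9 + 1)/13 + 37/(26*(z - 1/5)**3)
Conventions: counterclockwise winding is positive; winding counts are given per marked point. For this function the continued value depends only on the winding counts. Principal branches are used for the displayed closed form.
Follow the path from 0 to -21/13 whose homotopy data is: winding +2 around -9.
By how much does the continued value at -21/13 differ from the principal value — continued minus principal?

The rational part is single-valued and drops out of the difference; each branch term changes only by its own monodromy.
(-15/13)*log(1 - z/(-9)): each positive loop around -9 adds 2*pi*i to the log, so winding +2 contributes (-15/13)*(2)*2*pi*i = -(60/13)*pi*i.
Summing the contributions at z = -21/13 gives -(60/13)*pi*i.

Continued minus principal equals -(60/13)*pi*i.


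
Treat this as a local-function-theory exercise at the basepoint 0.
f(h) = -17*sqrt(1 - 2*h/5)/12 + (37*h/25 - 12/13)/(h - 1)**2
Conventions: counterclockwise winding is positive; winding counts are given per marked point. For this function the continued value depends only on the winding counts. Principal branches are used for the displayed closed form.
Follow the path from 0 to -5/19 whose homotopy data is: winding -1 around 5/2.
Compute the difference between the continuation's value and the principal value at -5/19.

Continued minus principal equals (17/114)*sqrt(399).

The rational part is single-valued and drops out of the difference; each branch term changes only by its own monodromy.
(-17/12)*sqrt(1 - h/(5/2)): winding -1 is odd, the square root flips sign, contributing -2*(-17/12)*sqrt(1 - (-5/19)/(5/2)) = -2*(-17/12)*sqrt(21/19) = (17/114)*sqrt(399).
Summing the contributions at h = -5/19 gives (17/114)*sqrt(399).


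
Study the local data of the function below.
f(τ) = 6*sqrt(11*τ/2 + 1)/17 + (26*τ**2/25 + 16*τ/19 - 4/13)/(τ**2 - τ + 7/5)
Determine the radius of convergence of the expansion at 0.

Denominator factor (τ**2 - τ + 7/5): discriminant -23/5, complex-conjugate roots (1/2) + ((1/10)*sqrt(115))*i and (1/2) - ((1/10)*sqrt(115))*i; poles of order 1, moduli (1/5)*sqrt(35) and (1/5)*sqrt(35).
Branch term (6/17)*sqrt(1 - τ/(-2/11)): its argument vanishes at τ = -2/11, a square-root branch point, modulus 2/11.
The radius of convergence is the smallest modulus among the singular points: 2/11.

The radius of convergence is 2/11.


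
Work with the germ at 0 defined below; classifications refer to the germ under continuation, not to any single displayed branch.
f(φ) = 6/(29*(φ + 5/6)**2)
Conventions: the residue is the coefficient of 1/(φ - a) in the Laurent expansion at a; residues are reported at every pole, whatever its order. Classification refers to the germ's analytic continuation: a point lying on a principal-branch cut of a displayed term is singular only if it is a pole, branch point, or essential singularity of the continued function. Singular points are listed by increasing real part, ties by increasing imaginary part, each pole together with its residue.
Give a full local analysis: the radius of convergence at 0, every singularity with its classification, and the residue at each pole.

Radius of convergence at 0: 5/6.
At -5/6: a pole of order 2; residue 0.

Denominator factor (φ + 5/6)^2: pole of order 2 at -5/6, modulus 5/6.
The radius of convergence is the smallest modulus among the singular points: 5/6.
At the order-2 pole -5/6 set g(φ) = (φ - (-5/6))^2*f(φ) = 6/29.
Order-2 pole: residue = g'(a); g'(-5/6) = 0, so the residue is 0.


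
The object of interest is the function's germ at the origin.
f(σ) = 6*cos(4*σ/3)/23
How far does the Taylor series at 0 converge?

The radius of convergence is infinite.

The factor cos(4*σ/3) is entire and contributes no finite singular point.
The polynomial part has no poles.
No finite singular points: the Taylor series at 0 converges everywhere.


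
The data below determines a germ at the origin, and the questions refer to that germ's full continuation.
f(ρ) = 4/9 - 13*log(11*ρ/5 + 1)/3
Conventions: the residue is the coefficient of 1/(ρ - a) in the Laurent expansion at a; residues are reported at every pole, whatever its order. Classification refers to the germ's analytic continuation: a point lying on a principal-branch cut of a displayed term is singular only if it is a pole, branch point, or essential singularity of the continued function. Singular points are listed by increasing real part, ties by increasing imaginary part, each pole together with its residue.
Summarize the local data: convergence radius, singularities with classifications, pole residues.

Radius of convergence at 0: 5/11.
At -5/11: a logarithmic branch point.

Branch term (-13/3)*log(1 - ρ/(-5/11)): its argument vanishes at ρ = -5/11, a logarithmic branch point, modulus 5/11.
The radius of convergence is the smallest modulus among the singular points: 5/11.


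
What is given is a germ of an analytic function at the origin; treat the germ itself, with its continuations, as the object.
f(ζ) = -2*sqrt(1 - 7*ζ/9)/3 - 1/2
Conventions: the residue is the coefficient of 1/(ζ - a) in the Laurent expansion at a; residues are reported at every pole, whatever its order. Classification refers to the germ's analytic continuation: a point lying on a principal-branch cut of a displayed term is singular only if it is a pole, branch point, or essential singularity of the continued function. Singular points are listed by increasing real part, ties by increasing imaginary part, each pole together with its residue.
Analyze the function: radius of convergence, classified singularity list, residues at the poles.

Radius of convergence at 0: 9/7.
At 9/7: an algebraic (square-root) branch point.

Branch term (-2/3)*sqrt(1 - ζ/(9/7)): its argument vanishes at ζ = 9/7, a square-root branch point, modulus 9/7.
The radius of convergence is the smallest modulus among the singular points: 9/7.


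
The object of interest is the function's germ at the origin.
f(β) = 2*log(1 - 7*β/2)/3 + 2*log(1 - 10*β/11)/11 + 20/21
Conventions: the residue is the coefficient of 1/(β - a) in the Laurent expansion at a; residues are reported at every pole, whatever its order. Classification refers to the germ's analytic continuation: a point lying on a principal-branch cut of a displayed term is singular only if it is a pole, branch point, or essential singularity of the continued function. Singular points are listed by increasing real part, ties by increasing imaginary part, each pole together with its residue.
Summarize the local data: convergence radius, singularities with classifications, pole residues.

Branch term (2/11)*log(1 - β/(11/10)): its argument vanishes at β = 11/10, a logarithmic branch point, modulus 11/10.
Branch term (2/3)*log(1 - β/(2/7)): its argument vanishes at β = 2/7, a logarithmic branch point, modulus 2/7.
The radius of convergence is the smallest modulus among the singular points: 2/7.
List the singular points by increasing real part (a conjugate pair: the negative imaginary part first).

Radius of convergence at 0: 2/7.
At 2/7: a logarithmic branch point.
At 11/10: a logarithmic branch point.


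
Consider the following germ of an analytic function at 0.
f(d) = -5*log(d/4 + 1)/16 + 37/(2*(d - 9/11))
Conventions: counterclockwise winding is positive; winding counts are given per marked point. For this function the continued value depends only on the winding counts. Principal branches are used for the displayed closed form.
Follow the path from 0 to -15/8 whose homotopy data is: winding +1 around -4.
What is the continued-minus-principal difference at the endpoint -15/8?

The rational part is single-valued and drops out of the difference; each branch term changes only by its own monodromy.
(-5/16)*log(1 - d/(-4)): each positive loop around -4 adds 2*pi*i to the log, so winding +1 contributes (-5/16)*(1)*2*pi*i = -(5/8)*pi*i.
Summing the contributions at d = -15/8 gives -(5/8)*pi*i.

Continued minus principal equals -(5/8)*pi*i.


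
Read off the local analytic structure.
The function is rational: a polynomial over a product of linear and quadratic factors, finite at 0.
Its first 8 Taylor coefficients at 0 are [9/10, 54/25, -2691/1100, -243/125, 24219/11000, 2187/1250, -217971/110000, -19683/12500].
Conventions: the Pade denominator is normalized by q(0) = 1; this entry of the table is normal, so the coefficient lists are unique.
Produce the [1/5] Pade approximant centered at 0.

The Pade approximant has numerator coefficients [9/10, 1752363883/647771300]; denominator coefficients [1, 70635575/116598834, 245685751/194331390, 1981459385/2565174348, 95079625/213764529, 2376990625/7054229457].

Taylor coefficients needed (read off): a_0 = 9/10, a_1 = 54/25, a_2 = -2691/1100, a_3 = -243/125, a_4 = 24219/11000, a_5 = 2187/1250, a_6 = -217971/110000.
Write the denominator as Q(y) = 1 + q1*y + q2*y^2 + q3*y^3 + q4*y^4 + q5*y^5. Requiring Q*f - P = O(y^7) with deg P <= 1 kills the coefficients of y^2..y^6 in Q*f:
  y^2: a_2 + q1*a_1 + q2*a_0 = 0, i.e. -2691/1100 + (54/25)*q1 + (9/10)*q2 = 0.
  y^3: a_3 + q1*a_2 + q2*a_1 + q3*a_0 = 0, i.e. -243/125 + (-2691/1100)*q1 + (54/25)*q2 + (9/10)*q3 = 0.
  y^4: a_4 + q1*a_3 + q2*a_2 + q3*a_1 + q4*a_0 = 0, i.e. 24219/11000 + (-243/125)*q1 + (-2691/1100)*q2 + (54/25)*q3 + (9/10)*q4 = 0.
  y^5: a_5 + q1*a_4 + q2*a_3 + q3*a_2 + q4*a_1 + q5*a_0 = 0, i.e. 2187/1250 + (24219/11000)*q1 + (-243/125)*q2 + (-2691/1100)*q3 + (54/25)*q4 + (9/10)*q5 = 0.
  y^6: a_6 + q1*a_5 + q2*a_4 + q3*a_3 + q4*a_2 + q5*a_1 = 0, i.e. -217971/110000 + (2187/1250)*q1 + (24219/11000)*q2 + (-243/125)*q3 + (-2691/1100)*q4 + (54/25)*q5 = 0.
Solving this linear system: q1 = 70635575/116598834, q2 = 245685751/194331390, q3 = 1981459385/2565174348, q4 = 95079625/213764529, q5 = 2376990625/7054229457.
The numerator is Q*f truncated at degree 1: P0 = a_0 = 9/10; P1 = a_1 + q1*a_0 = 1752363883/647771300.


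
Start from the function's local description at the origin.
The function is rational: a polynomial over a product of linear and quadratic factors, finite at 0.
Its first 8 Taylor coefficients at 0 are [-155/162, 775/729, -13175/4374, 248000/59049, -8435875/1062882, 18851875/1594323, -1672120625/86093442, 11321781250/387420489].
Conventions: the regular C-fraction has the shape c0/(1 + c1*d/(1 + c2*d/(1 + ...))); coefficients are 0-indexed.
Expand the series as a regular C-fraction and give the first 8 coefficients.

Taylor coefficients (read off): a_0 = -155/162, a_1 = 775/729, a_2 = -13175/4374, a_3 = 248000/59049, a_4 = -8435875/1062882, a_5 = 18851875/1594323, a_6 = -1672120625/86093442, a_7 = 11321781250/387420489.
c0 = a_0 = -155/162. Peel one level at a time: if S = 1 + c*d/S' with S'(0) = 1, then c is the d-coefficient of S and S' = c*d/(S - 1).
S_1 = c0/f = 1 + (10/9)*d + (-155/81)*d^2 + ...; c1 = 10/9.
S_2 = c1*d/(S_1 - 1) = 1 + (31/18)*d + (1321/324)*d^2 + ...; c2 = 31/18.
S_3 = c2*d/(S_2 - 1) = 1 + (-1321/558)*d + (1020/961)*d^2 + ...; c3 = -1321/558.
S_4 = c3*d/(S_3 - 1) = 1 + (18360/40951)*d + (-460800/1745041)*d^2 + ...; c4 = 18360/40951.
S_5 = c4*d/(S_4 - 1) = 1 + (39680/67371)*d + (-620/2601)*d^2 + ...; c5 = 39680/67371.
S_6 = c5*d/(S_5 - 1) = 1 + (1321/3264)*d + (1321/4096)*d^2 + ...; c6 = 1321/3264.
S_7 = c6*d/(S_6 - 1) = 1 + (-51/64)*d + ...; c7 = -51/64.

The regular C-fraction coefficients are [-155/162, 10/9, 31/18, -1321/558, 18360/40951, 39680/67371, 1321/3264, -51/64].


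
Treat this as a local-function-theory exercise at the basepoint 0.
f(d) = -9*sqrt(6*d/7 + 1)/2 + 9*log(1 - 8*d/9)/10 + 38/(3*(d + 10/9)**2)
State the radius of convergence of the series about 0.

The radius of convergence is 10/9.

Denominator factor (d + 10/9)^2: pole of order 2 at -10/9, modulus 10/9.
Branch term (9/10)*log(1 - d/(9/8)): its argument vanishes at d = 9/8, a logarithmic branch point, modulus 9/8.
Branch term (-9/2)*sqrt(1 - d/(-7/6)): its argument vanishes at d = -7/6, a square-root branch point, modulus 7/6.
The radius of convergence is the smallest modulus among the singular points: 10/9.


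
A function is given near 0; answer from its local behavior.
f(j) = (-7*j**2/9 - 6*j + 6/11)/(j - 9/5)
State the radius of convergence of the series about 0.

Denominator factor (j - 9/5): pole of order 1 at 9/5, modulus 9/5.
The radius of convergence is the smallest modulus among the singular points: 9/5.

The radius of convergence is 9/5.


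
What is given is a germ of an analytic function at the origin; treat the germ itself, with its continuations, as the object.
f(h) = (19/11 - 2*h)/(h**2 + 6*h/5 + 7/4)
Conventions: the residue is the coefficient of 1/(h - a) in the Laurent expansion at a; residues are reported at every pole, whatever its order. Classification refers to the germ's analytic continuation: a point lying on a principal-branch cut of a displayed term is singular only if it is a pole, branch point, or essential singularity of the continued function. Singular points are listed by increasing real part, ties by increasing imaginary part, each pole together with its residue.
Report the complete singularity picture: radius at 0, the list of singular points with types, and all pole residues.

Radius of convergence at 0: (1/2)*sqrt(7).
At (-3/5) - ((1/10)*sqrt(139))*i: a pole of order 1; residue (-1) + ((161/1529)*sqrt(139))*i.
At (-3/5) + ((1/10)*sqrt(139))*i: a pole of order 1; residue (-1) - ((161/1529)*sqrt(139))*i.

Denominator factor (h**2 + 6*h/5 + 7/4): discriminant -139/25, complex-conjugate roots (-3/5) + ((1/10)*sqrt(139))*i and (-3/5) - ((1/10)*sqrt(139))*i; poles of order 1, moduli (1/2)*sqrt(7) and (1/2)*sqrt(7).
The radius of convergence is the smallest modulus among the singular points: (1/2)*sqrt(7).
The factor h**2 + 6*h/5 + 7/4 splits as (h - a)(h - a') with a = (-3/5) - ((1/10)*sqrt(139))*i, a' = (-3/5) + ((1/10)*sqrt(139))*i. At the order-1 pole a set g(h) = (h - a)*f(h) = [19/11 - 2*h] / (h - a').
Simple pole: residue = g(a) at a = (-3/5) - ((1/10)*sqrt(139))*i, which is (-1) + ((161/1529)*sqrt(139))*i.
The factor h**2 + 6*h/5 + 7/4 splits as (h - a)(h - a') with a = (-3/5) + ((1/10)*sqrt(139))*i, a' = (-3/5) - ((1/10)*sqrt(139))*i. At the order-1 pole a set g(h) = (h - a)*f(h) = [19/11 - 2*h] / (h - a').
Simple pole: residue = g(a) at a = (-3/5) + ((1/10)*sqrt(139))*i, which is (-1) - ((161/1529)*sqrt(139))*i.
List the singular points by increasing real part (a conjugate pair: the negative imaginary part first).
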